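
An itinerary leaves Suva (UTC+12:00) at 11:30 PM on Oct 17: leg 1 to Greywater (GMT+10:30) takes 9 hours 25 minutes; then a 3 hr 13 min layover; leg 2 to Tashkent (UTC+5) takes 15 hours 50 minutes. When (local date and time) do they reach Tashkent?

Convert departure to UTC: 11:30 PM − 12:00 = 11:30 AM UTC on Oct 17.
Add 9 hours and 25 minutes leg 1 → 8:55 PM UTC.
Add 3 hours 13 minutes layover in Greywater → 12:08 AM UTC (Oct 18).
Add 15 hours 50 minutes leg 2 → 3:58 PM UTC.
Tashkent is UTC+5:00, so local arrival = 3:58 PM + 5:00 = 8:58 PM on Oct 18.

8:58 PM on Oct 18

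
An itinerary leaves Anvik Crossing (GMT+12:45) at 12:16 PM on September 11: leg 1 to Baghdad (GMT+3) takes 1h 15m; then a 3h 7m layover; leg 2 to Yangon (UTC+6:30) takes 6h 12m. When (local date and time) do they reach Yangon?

Convert departure to UTC: 12:16 PM − 12:45 = 11:31 PM UTC on Sep 10.
Add 1 hour 15 minutes leg 1 → 12:46 AM UTC (Sep 11).
Add 3 hours and 7 minutes layover in Baghdad → 3:53 AM UTC.
Add 6 hours and 12 minutes leg 2 → 10:05 AM UTC.
Yangon is UTC+6:30, so local arrival = 10:05 AM + 6:30 = 4:35 PM on Sep 11.

4:35 PM on September 11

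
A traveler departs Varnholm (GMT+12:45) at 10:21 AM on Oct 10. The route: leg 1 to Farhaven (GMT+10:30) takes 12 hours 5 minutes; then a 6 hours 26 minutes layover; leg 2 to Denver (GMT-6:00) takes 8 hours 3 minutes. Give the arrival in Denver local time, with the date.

Convert departure to UTC: 10:21 AM − 12:45 = 9:36 PM UTC on Oct 9.
Add 12 hours 5 minutes leg 1 → 9:41 AM UTC (Oct 10).
Add 6 hours 26 minutes layover in Farhaven → 4:07 PM UTC.
Add 8 hours and 3 minutes leg 2 → 12:10 AM UTC (Oct 11).
Denver is UTC−6:00, so local arrival = 12:10 AM − 6:00 = 6:10 PM on Oct 10.

6:10 PM on October 10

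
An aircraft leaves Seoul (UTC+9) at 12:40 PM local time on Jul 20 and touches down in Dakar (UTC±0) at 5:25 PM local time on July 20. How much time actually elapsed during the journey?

13 hours 45 minutes

Departure in UTC: 12:40 PM − 9:00 = 3:40 AM on Jul 20.
Arrival is already UTC: 5:25 PM on Jul 20.
Elapsed = 5:25 PM − 3:40 AM = 13 hours 45 minutes.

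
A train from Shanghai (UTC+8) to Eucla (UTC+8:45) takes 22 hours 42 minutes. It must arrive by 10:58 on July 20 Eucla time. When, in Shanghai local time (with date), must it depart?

11:31 on July 19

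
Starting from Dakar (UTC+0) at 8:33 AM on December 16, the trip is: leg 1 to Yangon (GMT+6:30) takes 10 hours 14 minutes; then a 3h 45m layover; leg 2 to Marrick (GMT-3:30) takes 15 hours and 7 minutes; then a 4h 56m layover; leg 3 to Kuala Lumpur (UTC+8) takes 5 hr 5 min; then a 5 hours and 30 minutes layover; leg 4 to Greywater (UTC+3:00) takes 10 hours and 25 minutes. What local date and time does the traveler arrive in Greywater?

6:35 PM on Dec 18

Dakar is at UTC+0, so departure is already 8:33 AM UTC on Dec 16.
Add 10 hours and 14 minutes leg 1 → 6:47 PM UTC.
Add 3 hours and 45 minutes layover in Yangon → 10:32 PM UTC.
Add 15 hours and 7 minutes leg 2 → 1:39 PM UTC (Dec 17).
Add 4 hours and 56 minutes layover in Marrick → 6:35 PM UTC.
Add 5 hours 5 minutes leg 3 → 11:40 PM UTC.
Add 5 hours 30 minutes layover in Kuala Lumpur → 5:10 AM UTC (Dec 18).
Add 10 hours and 25 minutes leg 4 → 3:35 PM UTC.
Greywater is UTC+3:00, so local arrival = 3:35 PM + 3:00 = 6:35 PM on Dec 18.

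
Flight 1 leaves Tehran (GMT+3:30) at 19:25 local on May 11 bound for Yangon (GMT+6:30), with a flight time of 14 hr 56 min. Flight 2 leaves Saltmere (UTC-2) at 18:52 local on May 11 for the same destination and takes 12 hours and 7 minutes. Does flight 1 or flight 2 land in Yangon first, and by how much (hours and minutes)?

the first, by 2 hours 8 minutes

Flight 1 in UTC: 19:25 − 3:30 = 15:55 on May 11.
+14 hours 56 minutes → arrive 06:51 UTC on May 12.
Flight 2 in UTC: 18:52 + 2:00 = 20:52 on May 11.
+12 hours 7 minutes → arrive 08:59 UTC on May 12.
Flight 1 lands earlier by 2 hours 8 minutes.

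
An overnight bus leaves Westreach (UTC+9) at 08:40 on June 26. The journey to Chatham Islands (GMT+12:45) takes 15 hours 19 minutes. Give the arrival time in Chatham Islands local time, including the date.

03:44 on Jun 27

Chatham Islands is 3:45 ahead of Westreach.
After 15 hours and 19 minutes it is 23:59 in Westreach.
Shift by the zone difference: 23:59 + 3:45 = 03:44 on Jun 27 in Chatham Islands.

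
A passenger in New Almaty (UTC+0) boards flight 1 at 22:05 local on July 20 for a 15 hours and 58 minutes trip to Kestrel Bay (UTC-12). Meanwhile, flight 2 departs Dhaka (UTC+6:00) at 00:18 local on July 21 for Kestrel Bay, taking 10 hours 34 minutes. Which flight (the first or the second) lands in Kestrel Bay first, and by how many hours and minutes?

Flight 1 departs at 22:05 UTC (Jul 20).
+15 hours and 58 minutes → arrive 14:03 UTC on Jul 21.
Flight 2 in UTC: 00:18 − 6:00 = 18:18 on Jul 20.
+10 hours and 34 minutes → arrive 04:52 UTC on Jul 21.
Flight 2 lands earlier by 9 hours 11 minutes.

the second, by 9 hours 11 minutes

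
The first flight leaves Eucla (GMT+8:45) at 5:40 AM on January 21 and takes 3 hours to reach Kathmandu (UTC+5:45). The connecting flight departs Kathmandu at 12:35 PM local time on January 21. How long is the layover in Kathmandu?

Convert departure to UTC: 5:40 AM − 8:45 = 8:55 PM UTC on Jan 20.
Add 3 hours flight time → 11:55 PM UTC.
Kathmandu is UTC+5:45, so local arrival = 11:55 PM + 5:45 = 5:40 AM on Jan 21.
Layover = 12:35 PM − 5:40 AM = 6 hours 55 minutes.

6 hours 55 minutes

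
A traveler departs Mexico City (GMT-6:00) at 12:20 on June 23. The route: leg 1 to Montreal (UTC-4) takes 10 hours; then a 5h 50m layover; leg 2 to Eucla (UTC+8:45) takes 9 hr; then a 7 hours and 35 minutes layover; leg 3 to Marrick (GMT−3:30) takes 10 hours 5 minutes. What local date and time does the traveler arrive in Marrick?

09:20 on June 25

Convert departure to UTC: 12:20 + 6:00 = 18:20 UTC on Jun 23.
Add 10 hours leg 1 → 04:20 UTC (Jun 24).
Add 5 hours and 50 minutes layover in Montreal → 10:10 UTC.
Add 9 hours leg 2 → 19:10 UTC.
Add 7 hours 35 minutes layover in Eucla → 02:45 UTC (Jun 25).
Add 10 hours 5 minutes leg 3 → 12:50 UTC.
Marrick is UTC−3:30, so local arrival = 12:50 − 3:30 = 09:20 on Jun 25.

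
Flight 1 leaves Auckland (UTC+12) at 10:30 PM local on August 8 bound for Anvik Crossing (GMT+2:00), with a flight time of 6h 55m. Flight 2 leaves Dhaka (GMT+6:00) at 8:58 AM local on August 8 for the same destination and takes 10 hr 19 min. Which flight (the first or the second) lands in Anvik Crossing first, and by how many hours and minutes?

Flight 1 in UTC: 10:30 PM − 12:00 = 10:30 AM on Aug 8.
+6 hours 55 minutes → arrive 5:25 PM UTC on Aug 8.
Flight 2 in UTC: 8:58 AM − 6:00 = 2:58 AM on Aug 8.
+10 hours 19 minutes → arrive 1:17 PM UTC on Aug 8.
Flight 2 lands earlier by 4 hours 8 minutes.

the second, by 4 hours 8 minutes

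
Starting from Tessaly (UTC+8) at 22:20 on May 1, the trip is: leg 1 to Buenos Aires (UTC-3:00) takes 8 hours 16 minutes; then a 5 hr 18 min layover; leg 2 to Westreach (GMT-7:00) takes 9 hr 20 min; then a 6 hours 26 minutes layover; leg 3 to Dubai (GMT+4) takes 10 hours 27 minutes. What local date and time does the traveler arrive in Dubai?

Convert departure to UTC: 22:20 − 8:00 = 14:20 UTC on May 1.
Add 8 hours 16 minutes leg 1 → 22:36 UTC.
Add 5 hours 18 minutes layover in Buenos Aires → 03:54 UTC (May 2).
Add 9 hours 20 minutes leg 2 → 13:14 UTC.
Add 6 hours 26 minutes layover in Westreach → 19:40 UTC.
Add 10 hours and 27 minutes leg 3 → 06:07 UTC (May 3).
Dubai is UTC+4:00, so local arrival = 06:07 + 4:00 = 10:07 on May 3.

10:07 on May 3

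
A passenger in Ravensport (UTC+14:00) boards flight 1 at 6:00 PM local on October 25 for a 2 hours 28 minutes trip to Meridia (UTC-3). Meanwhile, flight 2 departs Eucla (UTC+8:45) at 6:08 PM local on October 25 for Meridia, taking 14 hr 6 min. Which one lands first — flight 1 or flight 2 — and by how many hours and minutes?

the first, by 17 hours 1 minute

Flight 1 in UTC: 6:00 PM − 14:00 = 4:00 AM on Oct 25.
+2 hours 28 minutes → arrive 6:28 AM UTC on Oct 25.
Flight 2 in UTC: 6:08 PM − 8:45 = 9:23 AM on Oct 25.
+14 hours and 6 minutes → arrive 11:29 PM UTC on Oct 25.
Flight 1 lands earlier by 17 hours 1 minute.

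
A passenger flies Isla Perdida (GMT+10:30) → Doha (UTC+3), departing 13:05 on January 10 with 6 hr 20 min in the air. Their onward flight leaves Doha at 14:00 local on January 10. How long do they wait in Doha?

2 hours 5 minutes

Convert departure to UTC: 13:05 − 10:30 = 02:35 UTC on Jan 10.
Add 6 hours and 20 minutes flight time → 08:55 UTC.
Doha is UTC+3:00, so local arrival = 08:55 + 3:00 = 11:55 on Jan 10.
Layover = 14:00 − 11:55 = 2 hours 5 minutes.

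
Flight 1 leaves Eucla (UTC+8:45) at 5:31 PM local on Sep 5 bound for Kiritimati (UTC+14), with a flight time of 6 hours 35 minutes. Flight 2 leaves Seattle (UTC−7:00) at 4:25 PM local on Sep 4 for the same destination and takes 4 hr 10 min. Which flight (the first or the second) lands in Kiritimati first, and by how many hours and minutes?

Flight 1 in UTC: 5:31 PM − 8:45 = 8:46 AM on Sep 5.
+6 hours and 35 minutes → arrive 3:21 PM UTC on Sep 5.
Flight 2 in UTC: 4:25 PM + 7:00 = 11:25 PM on Sep 4.
+4 hours and 10 minutes → arrive 3:35 AM UTC on Sep 5.
Flight 2 lands earlier by 11 hours 46 minutes.

the second, by 11 hours 46 minutes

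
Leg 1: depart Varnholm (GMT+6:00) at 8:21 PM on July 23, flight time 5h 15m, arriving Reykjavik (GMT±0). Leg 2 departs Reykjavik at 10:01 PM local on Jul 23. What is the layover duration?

Convert departure to UTC: 8:21 PM − 6:00 = 2:21 PM UTC on Jul 23.
Add 5 hours and 15 minutes flight time → 7:36 PM UTC.
Reykjavik is UTC+0, so local arrival is the same: 7:36 PM on Jul 23.
Layover = 10:01 PM − 7:36 PM = 2 hours 25 minutes.

2 hours 25 minutes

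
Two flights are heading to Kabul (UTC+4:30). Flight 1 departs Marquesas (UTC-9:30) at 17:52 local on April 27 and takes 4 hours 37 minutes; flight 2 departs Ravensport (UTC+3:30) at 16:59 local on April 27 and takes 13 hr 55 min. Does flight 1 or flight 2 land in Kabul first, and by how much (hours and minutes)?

Flight 1 in UTC: 17:52 + 9:30 = 03:22 on Apr 28.
+4 hours 37 minutes → arrive 07:59 UTC on Apr 28.
Flight 2 in UTC: 16:59 − 3:30 = 13:29 on Apr 27.
+13 hours 55 minutes → arrive 03:24 UTC on Apr 28.
Flight 2 lands earlier by 4 hours 35 minutes.

the second, by 4 hours 35 minutes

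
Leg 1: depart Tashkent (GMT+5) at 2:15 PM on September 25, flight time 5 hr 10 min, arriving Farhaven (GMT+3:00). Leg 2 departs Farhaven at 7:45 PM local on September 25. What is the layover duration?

2 hours 20 minutes

Convert departure to UTC: 2:15 PM − 5:00 = 9:15 AM UTC on Sep 25.
Add 5 hours 10 minutes flight time → 2:25 PM UTC.
Farhaven is UTC+3:00, so local arrival = 2:25 PM + 3:00 = 5:25 PM on Sep 25.
Layover = 7:45 PM − 5:25 PM = 2 hours 20 minutes.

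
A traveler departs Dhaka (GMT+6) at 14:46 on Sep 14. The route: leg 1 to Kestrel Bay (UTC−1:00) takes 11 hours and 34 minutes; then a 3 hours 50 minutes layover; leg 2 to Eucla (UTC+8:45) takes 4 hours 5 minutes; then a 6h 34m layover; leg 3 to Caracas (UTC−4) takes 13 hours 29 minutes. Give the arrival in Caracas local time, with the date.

Convert departure to UTC: 14:46 − 6:00 = 08:46 UTC on Sep 14.
Add 11 hours and 34 minutes leg 1 → 20:20 UTC.
Add 3 hours 50 minutes layover in Kestrel Bay → 00:10 UTC (Sep 15).
Add 4 hours and 5 minutes leg 2 → 04:15 UTC.
Add 6 hours and 34 minutes layover in Eucla → 10:49 UTC.
Add 13 hours and 29 minutes leg 3 → 00:18 UTC (Sep 16).
Caracas is UTC−4:00, so local arrival = 00:18 − 4:00 = 20:18 on Sep 15.

20:18 on Sep 15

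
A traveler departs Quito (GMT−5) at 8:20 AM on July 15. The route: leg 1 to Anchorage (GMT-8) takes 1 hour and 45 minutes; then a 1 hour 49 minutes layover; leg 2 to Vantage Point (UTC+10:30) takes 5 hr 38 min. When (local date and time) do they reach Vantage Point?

9:02 AM on July 16

Convert departure to UTC: 8:20 AM + 5:00 = 1:20 PM UTC on Jul 15.
Add 1 hour 45 minutes leg 1 → 3:05 PM UTC.
Add 1 hour 49 minutes layover in Anchorage → 4:54 PM UTC.
Add 5 hours and 38 minutes leg 2 → 10:32 PM UTC.
Vantage Point is UTC+10:30, so local arrival = 10:32 PM + 10:30 = 9:02 AM on Jul 16.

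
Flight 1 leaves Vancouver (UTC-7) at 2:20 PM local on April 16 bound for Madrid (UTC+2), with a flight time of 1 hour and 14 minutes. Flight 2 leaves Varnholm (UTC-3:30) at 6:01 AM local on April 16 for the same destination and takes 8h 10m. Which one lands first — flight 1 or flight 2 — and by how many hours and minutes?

the second, by 4 hours 53 minutes

Flight 1 in UTC: 2:20 PM + 7:00 = 9:20 PM on Apr 16.
+1 hour and 14 minutes → arrive 10:34 PM UTC on Apr 16.
Flight 2 in UTC: 6:01 AM + 3:30 = 9:31 AM on Apr 16.
+8 hours and 10 minutes → arrive 5:41 PM UTC on Apr 16.
Flight 2 lands earlier by 4 hours 53 minutes.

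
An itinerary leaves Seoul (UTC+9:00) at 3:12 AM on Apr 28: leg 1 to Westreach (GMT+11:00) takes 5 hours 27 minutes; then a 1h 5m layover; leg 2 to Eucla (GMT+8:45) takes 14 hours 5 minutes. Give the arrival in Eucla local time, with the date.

Convert departure to UTC: 3:12 AM − 9:00 = 6:12 PM UTC on Apr 27.
Add 5 hours 27 minutes leg 1 → 11:39 PM UTC.
Add 1 hour 5 minutes layover in Westreach → 12:44 AM UTC (Apr 28).
Add 14 hours 5 minutes leg 2 → 2:49 PM UTC.
Eucla is UTC+8:45, so local arrival = 2:49 PM + 8:45 = 11:34 PM on Apr 28.

11:34 PM on April 28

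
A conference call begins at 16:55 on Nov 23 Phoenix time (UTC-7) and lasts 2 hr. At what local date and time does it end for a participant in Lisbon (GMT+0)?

01:55 on November 24

Convert start to UTC: 16:55 + 7:00 = 23:55 UTC on Nov 23.
Add 2 hours duration → 01:55 UTC (Nov 24).
Lisbon is UTC+0, so local end time is the same: 01:55 on Nov 24.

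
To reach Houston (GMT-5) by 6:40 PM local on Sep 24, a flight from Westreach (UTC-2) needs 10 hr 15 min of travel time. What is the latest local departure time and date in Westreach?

Target arrival in UTC: 6:40 PM + 5:00 = 11:40 PM on Sep 24.
Subtract 10 hours and 15 minutes → departure 1:25 PM UTC on Sep 24.
Westreach is UTC−2:00: 1:25 PM − 2:00 = 11:25 AM on Sep 24.

11:25 AM on September 24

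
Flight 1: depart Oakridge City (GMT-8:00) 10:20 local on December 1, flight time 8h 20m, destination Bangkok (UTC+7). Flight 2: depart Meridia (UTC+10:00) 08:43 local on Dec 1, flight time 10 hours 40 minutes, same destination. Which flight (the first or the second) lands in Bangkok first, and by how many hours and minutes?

the second, by 17 hours 17 minutes

Flight 1 in UTC: 10:20 + 8:00 = 18:20 on Dec 1.
+8 hours and 20 minutes → arrive 02:40 UTC on Dec 2.
Flight 2 in UTC: 08:43 − 10:00 = 22:43 on Nov 30.
+10 hours 40 minutes → arrive 09:23 UTC on Dec 1.
Flight 2 lands earlier by 17 hours 17 minutes.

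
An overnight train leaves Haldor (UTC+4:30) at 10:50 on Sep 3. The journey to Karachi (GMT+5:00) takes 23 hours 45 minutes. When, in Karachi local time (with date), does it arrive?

Convert departure to UTC: 10:50 − 4:30 = 06:20 UTC on Sep 3.
Add 23 hours and 45 minutes travel time → 06:05 UTC (Sep 4).
Karachi is UTC+5:00, so local arrival = 06:05 + 5:00 = 11:05 on Sep 4.

11:05 on Sep 4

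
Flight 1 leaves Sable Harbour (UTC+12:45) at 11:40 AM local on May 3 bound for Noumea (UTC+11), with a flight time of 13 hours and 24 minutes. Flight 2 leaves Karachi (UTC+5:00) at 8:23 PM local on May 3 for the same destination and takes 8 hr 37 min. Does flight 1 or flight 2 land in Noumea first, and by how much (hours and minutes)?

the first, by 11 hours 41 minutes

Flight 1 in UTC: 11:40 AM − 12:45 = 10:55 PM on May 2.
+13 hours 24 minutes → arrive 12:19 PM UTC on May 3.
Flight 2 in UTC: 8:23 PM − 5:00 = 3:23 PM on May 3.
+8 hours and 37 minutes → arrive 12:00 AM UTC on May 4.
Flight 1 lands earlier by 11 hours 41 minutes.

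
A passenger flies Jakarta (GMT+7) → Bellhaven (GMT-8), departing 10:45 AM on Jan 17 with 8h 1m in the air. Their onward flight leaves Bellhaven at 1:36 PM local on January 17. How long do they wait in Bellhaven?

9 hours 50 minutes

Convert departure to UTC: 10:45 AM − 7:00 = 3:45 AM UTC on Jan 17.
Add 8 hours 1 minute flight time → 11:46 AM UTC.
Bellhaven is UTC−8:00, so local arrival = 11:46 AM − 8:00 = 3:46 AM on Jan 17.
Layover = 1:36 PM − 3:46 AM = 9 hours 50 minutes.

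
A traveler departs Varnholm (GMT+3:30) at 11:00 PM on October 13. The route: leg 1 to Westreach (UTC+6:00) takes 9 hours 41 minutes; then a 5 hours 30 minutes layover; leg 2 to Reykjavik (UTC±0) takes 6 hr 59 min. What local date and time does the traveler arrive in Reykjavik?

Convert departure to UTC: 11:00 PM − 3:30 = 7:30 PM UTC on Oct 13.
Add 9 hours and 41 minutes leg 1 → 5:11 AM UTC (Oct 14).
Add 5 hours and 30 minutes layover in Westreach → 10:41 AM UTC.
Add 6 hours and 59 minutes leg 2 → 5:40 PM UTC.
Reykjavik is UTC+0, so local arrival is the same: 5:40 PM on Oct 14.

5:40 PM on Oct 14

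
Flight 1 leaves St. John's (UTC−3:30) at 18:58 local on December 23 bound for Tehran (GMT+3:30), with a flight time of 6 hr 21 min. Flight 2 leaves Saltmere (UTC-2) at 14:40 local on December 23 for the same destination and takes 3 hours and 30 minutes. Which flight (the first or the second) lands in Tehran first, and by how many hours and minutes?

the second, by 8 hours 39 minutes

Flight 1 in UTC: 18:58 + 3:30 = 22:28 on Dec 23.
+6 hours and 21 minutes → arrive 04:49 UTC on Dec 24.
Flight 2 in UTC: 14:40 + 2:00 = 16:40 on Dec 23.
+3 hours 30 minutes → arrive 20:10 UTC on Dec 23.
Flight 2 lands earlier by 8 hours 39 minutes.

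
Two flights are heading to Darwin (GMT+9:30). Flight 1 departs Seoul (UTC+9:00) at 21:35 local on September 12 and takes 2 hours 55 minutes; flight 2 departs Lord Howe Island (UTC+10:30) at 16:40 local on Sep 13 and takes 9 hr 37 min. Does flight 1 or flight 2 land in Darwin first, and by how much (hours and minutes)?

the first, by 24 hours 17 minutes

Flight 1 in UTC: 21:35 − 9:00 = 12:35 on Sep 12.
+2 hours and 55 minutes → arrive 15:30 UTC on Sep 12.
Flight 2 in UTC: 16:40 − 10:30 = 06:10 on Sep 13.
+9 hours and 37 minutes → arrive 15:47 UTC on Sep 13.
Flight 1 lands earlier by 24 hours 17 minutes.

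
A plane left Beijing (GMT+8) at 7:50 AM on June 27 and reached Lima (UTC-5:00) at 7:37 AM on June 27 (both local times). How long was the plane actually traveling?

Departure in UTC: 7:50 AM − 8:00 = 11:50 PM on Jun 26.
Arrival in UTC: 7:37 AM + 5:00 = 12:37 PM on Jun 27.
Elapsed = 12:37 PM − 11:50 PM (+1 day) = 12 hours 47 minutes.

12 hours 47 minutes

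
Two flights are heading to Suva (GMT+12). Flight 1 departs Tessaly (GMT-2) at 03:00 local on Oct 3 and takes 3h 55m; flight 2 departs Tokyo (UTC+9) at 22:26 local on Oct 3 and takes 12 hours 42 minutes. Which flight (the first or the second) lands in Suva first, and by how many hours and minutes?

Flight 1 in UTC: 03:00 + 2:00 = 05:00 on Oct 3.
+3 hours 55 minutes → arrive 08:55 UTC on Oct 3.
Flight 2 in UTC: 22:26 − 9:00 = 13:26 on Oct 3.
+12 hours 42 minutes → arrive 02:08 UTC on Oct 4.
Flight 1 lands earlier by 17 hours 13 minutes.

the first, by 17 hours 13 minutes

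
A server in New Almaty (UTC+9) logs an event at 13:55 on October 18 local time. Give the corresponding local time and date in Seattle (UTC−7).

In UTC: 13:55 − 9:00 = 04:55 on Oct 18.
Seattle is UTC−7:00: 04:55 − 7:00 = 21:55 on Oct 17.

21:55 on October 17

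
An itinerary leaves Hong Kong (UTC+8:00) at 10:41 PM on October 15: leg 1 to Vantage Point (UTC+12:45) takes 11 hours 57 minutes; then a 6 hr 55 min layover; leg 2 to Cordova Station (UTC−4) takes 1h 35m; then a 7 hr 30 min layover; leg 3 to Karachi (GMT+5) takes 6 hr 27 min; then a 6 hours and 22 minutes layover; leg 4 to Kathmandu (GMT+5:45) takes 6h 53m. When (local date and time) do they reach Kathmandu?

8:05 PM on October 17

Convert departure to UTC: 10:41 PM − 8:00 = 2:41 PM UTC on Oct 15.
Add 11 hours and 57 minutes leg 1 → 2:38 AM UTC (Oct 16).
Add 6 hours and 55 minutes layover in Vantage Point → 9:33 AM UTC.
Add 1 hour 35 minutes leg 2 → 11:08 AM UTC.
Add 7 hours 30 minutes layover in Cordova Station → 6:38 PM UTC.
Add 6 hours and 27 minutes leg 3 → 1:05 AM UTC (Oct 17).
Add 6 hours 22 minutes layover in Karachi → 7:27 AM UTC.
Add 6 hours 53 minutes leg 4 → 2:20 PM UTC.
Kathmandu is UTC+5:45, so local arrival = 2:20 PM + 5:45 = 8:05 PM on Oct 17.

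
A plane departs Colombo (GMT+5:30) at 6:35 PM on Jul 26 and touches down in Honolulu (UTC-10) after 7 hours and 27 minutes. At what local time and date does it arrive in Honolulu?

10:32 AM on Jul 26

Convert departure to UTC: 6:35 PM − 5:30 = 1:05 PM UTC on Jul 26.
Add 7 hours and 27 minutes travel time → 8:32 PM UTC.
Honolulu is UTC−10:00, so local arrival = 8:32 PM − 10:00 = 10:32 AM on Jul 26.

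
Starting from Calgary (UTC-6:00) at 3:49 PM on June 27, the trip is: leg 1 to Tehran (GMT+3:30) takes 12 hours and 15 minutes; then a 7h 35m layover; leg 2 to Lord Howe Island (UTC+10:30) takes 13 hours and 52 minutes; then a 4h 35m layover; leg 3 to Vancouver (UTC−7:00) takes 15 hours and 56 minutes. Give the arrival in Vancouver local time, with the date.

9:02 PM on June 29

Convert departure to UTC: 3:49 PM + 6:00 = 9:49 PM UTC on Jun 27.
Add 12 hours 15 minutes leg 1 → 10:04 AM UTC (Jun 28).
Add 7 hours and 35 minutes layover in Tehran → 5:39 PM UTC.
Add 13 hours and 52 minutes leg 2 → 7:31 AM UTC (Jun 29).
Add 4 hours 35 minutes layover in Lord Howe Island → 12:06 PM UTC.
Add 15 hours 56 minutes leg 3 → 4:02 AM UTC (Jun 30).
Vancouver is UTC−7:00, so local arrival = 4:02 AM − 7:00 = 9:02 PM on Jun 29.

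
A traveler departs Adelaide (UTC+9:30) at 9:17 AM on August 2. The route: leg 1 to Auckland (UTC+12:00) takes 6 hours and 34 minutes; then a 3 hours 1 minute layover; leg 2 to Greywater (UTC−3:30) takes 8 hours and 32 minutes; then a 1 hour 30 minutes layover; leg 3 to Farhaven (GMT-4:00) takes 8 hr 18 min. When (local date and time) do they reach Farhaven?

11:42 PM on August 2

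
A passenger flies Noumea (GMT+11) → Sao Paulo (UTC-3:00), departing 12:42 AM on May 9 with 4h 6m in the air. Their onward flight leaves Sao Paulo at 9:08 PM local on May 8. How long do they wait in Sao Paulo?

6 hours 20 minutes

Convert departure to UTC: 12:42 AM − 11:00 = 1:42 PM UTC on May 8.
Add 4 hours 6 minutes flight time → 5:48 PM UTC.
Sao Paulo is UTC−3:00, so local arrival = 5:48 PM − 3:00 = 2:48 PM on May 8.
Layover = 9:08 PM − 2:48 PM = 6 hours 20 minutes.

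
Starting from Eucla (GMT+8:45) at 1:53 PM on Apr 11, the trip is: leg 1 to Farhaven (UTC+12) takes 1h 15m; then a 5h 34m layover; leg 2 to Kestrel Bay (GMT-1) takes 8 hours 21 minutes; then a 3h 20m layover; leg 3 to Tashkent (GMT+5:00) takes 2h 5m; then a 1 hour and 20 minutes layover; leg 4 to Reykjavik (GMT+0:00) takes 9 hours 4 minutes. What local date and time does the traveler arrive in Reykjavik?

Convert departure to UTC: 1:53 PM − 8:45 = 5:08 AM UTC on Apr 11.
Add 1 hour 15 minutes leg 1 → 6:23 AM UTC.
Add 5 hours 34 minutes layover in Farhaven → 11:57 AM UTC.
Add 8 hours and 21 minutes leg 2 → 8:18 PM UTC.
Add 3 hours and 20 minutes layover in Kestrel Bay → 11:38 PM UTC.
Add 2 hours and 5 minutes leg 3 → 1:43 AM UTC (Apr 12).
Add 1 hour and 20 minutes layover in Tashkent → 3:03 AM UTC.
Add 9 hours and 4 minutes leg 4 → 12:07 PM UTC.
Reykjavik is UTC+0, so local arrival is the same: 12:07 PM on Apr 12.

12:07 PM on April 12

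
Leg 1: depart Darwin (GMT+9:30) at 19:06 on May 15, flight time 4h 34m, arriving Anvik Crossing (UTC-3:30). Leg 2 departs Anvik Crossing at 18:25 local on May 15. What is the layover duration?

Convert departure to UTC: 19:06 − 9:30 = 09:36 UTC on May 15.
Add 4 hours 34 minutes flight time → 14:10 UTC.
Anvik Crossing is UTC−3:30, so local arrival = 14:10 − 3:30 = 10:40 on May 15.
Layover = 18:25 − 10:40 = 7 hours 45 minutes.

7 hours 45 minutes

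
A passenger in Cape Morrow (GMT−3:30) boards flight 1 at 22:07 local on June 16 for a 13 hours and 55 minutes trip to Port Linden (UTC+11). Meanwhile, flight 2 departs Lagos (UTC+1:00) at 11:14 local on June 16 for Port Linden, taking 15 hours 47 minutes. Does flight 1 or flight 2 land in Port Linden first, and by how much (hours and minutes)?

the second, by 13 hours 31 minutes

Flight 1 in UTC: 22:07 + 3:30 = 01:37 on Jun 17.
+13 hours and 55 minutes → arrive 15:32 UTC on Jun 17.
Flight 2 in UTC: 11:14 − 1:00 = 10:14 on Jun 16.
+15 hours and 47 minutes → arrive 02:01 UTC on Jun 17.
Flight 2 lands earlier by 13 hours 31 minutes.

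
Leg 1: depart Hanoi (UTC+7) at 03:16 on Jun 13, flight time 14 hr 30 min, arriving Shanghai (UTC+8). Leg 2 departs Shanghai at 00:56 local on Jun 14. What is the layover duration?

Convert departure to UTC: 03:16 − 7:00 = 20:16 UTC on Jun 12.
Add 14 hours and 30 minutes flight time → 10:46 UTC (Jun 13).
Shanghai is UTC+8:00, so local arrival = 10:46 + 8:00 = 18:46 on Jun 13.
Layover = 00:56 − 18:46 (+1 day) = 6 hours 10 minutes.

6 hours 10 minutes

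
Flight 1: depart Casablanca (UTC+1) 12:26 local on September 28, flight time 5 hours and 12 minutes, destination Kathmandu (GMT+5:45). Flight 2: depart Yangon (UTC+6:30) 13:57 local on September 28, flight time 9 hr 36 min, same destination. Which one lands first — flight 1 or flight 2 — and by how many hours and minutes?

Flight 1 in UTC: 12:26 − 1:00 = 11:26 on Sep 28.
+5 hours 12 minutes → arrive 16:38 UTC on Sep 28.
Flight 2 in UTC: 13:57 − 6:30 = 07:27 on Sep 28.
+9 hours 36 minutes → arrive 17:03 UTC on Sep 28.
Flight 1 lands earlier by 25 minutes.

the first, by 25 minutes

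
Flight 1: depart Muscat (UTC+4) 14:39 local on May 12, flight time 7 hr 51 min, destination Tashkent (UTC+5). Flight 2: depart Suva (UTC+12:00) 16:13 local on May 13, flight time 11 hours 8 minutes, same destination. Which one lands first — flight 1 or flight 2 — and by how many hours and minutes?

Flight 1 in UTC: 14:39 − 4:00 = 10:39 on May 12.
+7 hours and 51 minutes → arrive 18:30 UTC on May 12.
Flight 2 in UTC: 16:13 − 12:00 = 04:13 on May 13.
+11 hours and 8 minutes → arrive 15:21 UTC on May 13.
Flight 1 lands earlier by 20 hours 51 minutes.

the first, by 20 hours 51 minutes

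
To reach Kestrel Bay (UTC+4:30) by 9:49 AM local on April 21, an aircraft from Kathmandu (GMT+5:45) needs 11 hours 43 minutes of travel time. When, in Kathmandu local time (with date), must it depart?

Target arrival in UTC: 9:49 AM − 4:30 = 5:19 AM on Apr 21.
Subtract 11 hours and 43 minutes → departure 5:36 PM UTC on Apr 20.
Kathmandu is UTC+5:45: 5:36 PM + 5:45 = 11:21 PM on Apr 20.

11:21 PM on Apr 20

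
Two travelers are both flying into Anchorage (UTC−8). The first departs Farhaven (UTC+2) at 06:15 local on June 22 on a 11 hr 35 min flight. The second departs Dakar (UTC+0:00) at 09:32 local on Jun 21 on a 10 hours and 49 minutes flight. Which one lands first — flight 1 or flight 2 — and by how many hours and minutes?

the second, by 19 hours 29 minutes

Flight 1 in UTC: 06:15 − 2:00 = 04:15 on Jun 22.
+11 hours 35 minutes → arrive 15:50 UTC on Jun 22.
Flight 2 departs at 09:32 UTC (Jun 21).
+10 hours 49 minutes → arrive 20:21 UTC on Jun 21.
Flight 2 lands earlier by 19 hours 29 minutes.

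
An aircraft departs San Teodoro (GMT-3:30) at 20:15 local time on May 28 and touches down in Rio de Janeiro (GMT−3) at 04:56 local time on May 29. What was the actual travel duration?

8 hours 11 minutes

Departure in UTC: 20:15 + 3:30 = 23:45 on May 28.
Arrival in UTC: 04:56 + 3:00 = 07:56 on May 29.
Elapsed = 07:56 − 23:45 (+1 day) = 8 hours 11 minutes.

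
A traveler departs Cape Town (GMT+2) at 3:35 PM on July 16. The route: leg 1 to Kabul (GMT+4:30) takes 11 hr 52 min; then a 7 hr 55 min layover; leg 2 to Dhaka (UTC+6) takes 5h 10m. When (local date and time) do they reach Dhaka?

Convert departure to UTC: 3:35 PM − 2:00 = 1:35 PM UTC on Jul 16.
Add 11 hours 52 minutes leg 1 → 1:27 AM UTC (Jul 17).
Add 7 hours and 55 minutes layover in Kabul → 9:22 AM UTC.
Add 5 hours and 10 minutes leg 2 → 2:32 PM UTC.
Dhaka is UTC+6:00, so local arrival = 2:32 PM + 6:00 = 8:32 PM on Jul 17.

8:32 PM on Jul 17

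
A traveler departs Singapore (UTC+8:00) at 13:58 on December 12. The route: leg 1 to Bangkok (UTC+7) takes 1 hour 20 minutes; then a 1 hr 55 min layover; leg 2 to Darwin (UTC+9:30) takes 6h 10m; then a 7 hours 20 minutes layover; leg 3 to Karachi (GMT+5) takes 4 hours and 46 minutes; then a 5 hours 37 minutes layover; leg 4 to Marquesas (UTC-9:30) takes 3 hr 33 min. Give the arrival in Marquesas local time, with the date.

03:09 on December 13

Convert departure to UTC: 13:58 − 8:00 = 05:58 UTC on Dec 12.
Add 1 hour 20 minutes leg 1 → 07:18 UTC.
Add 1 hour 55 minutes layover in Bangkok → 09:13 UTC.
Add 6 hours and 10 minutes leg 2 → 15:23 UTC.
Add 7 hours 20 minutes layover in Darwin → 22:43 UTC.
Add 4 hours and 46 minutes leg 3 → 03:29 UTC (Dec 13).
Add 5 hours 37 minutes layover in Karachi → 09:06 UTC.
Add 3 hours and 33 minutes leg 4 → 12:39 UTC.
Marquesas is UTC−9:30, so local arrival = 12:39 − 9:30 = 03:09 on Dec 13.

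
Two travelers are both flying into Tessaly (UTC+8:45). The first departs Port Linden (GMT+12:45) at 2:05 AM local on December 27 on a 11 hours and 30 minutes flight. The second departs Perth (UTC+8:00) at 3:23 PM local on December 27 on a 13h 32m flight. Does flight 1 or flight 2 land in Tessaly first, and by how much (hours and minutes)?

the first, by 20 hours 5 minutes

Flight 1 in UTC: 2:05 AM − 12:45 = 1:20 PM on Dec 26.
+11 hours 30 minutes → arrive 12:50 AM UTC on Dec 27.
Flight 2 in UTC: 3:23 PM − 8:00 = 7:23 AM on Dec 27.
+13 hours 32 minutes → arrive 8:55 PM UTC on Dec 27.
Flight 1 lands earlier by 20 hours 5 minutes.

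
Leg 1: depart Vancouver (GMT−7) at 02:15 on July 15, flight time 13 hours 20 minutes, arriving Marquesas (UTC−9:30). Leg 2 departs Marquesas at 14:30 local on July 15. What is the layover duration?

Convert departure to UTC: 02:15 + 7:00 = 09:15 UTC on Jul 15.
Add 13 hours and 20 minutes flight time → 22:35 UTC.
Marquesas is UTC−9:30, so local arrival = 22:35 − 9:30 = 13:05 on Jul 15.
Layover = 14:30 − 13:05 = 1 hour 25 minutes.

1 hour 25 minutes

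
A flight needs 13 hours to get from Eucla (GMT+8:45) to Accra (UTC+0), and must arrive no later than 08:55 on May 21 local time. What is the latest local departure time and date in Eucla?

04:40 on May 21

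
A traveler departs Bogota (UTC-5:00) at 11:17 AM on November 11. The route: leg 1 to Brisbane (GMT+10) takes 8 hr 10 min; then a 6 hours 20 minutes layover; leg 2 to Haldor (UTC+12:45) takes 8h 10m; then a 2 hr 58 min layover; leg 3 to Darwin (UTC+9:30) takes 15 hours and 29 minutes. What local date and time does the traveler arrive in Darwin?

Convert departure to UTC: 11:17 AM + 5:00 = 4:17 PM UTC on Nov 11.
Add 8 hours 10 minutes leg 1 → 12:27 AM UTC (Nov 12).
Add 6 hours and 20 minutes layover in Brisbane → 6:47 AM UTC.
Add 8 hours 10 minutes leg 2 → 2:57 PM UTC.
Add 2 hours and 58 minutes layover in Haldor → 5:55 PM UTC.
Add 15 hours and 29 minutes leg 3 → 9:24 AM UTC (Nov 13).
Darwin is UTC+9:30, so local arrival = 9:24 AM + 9:30 = 6:54 PM on Nov 13.

6:54 PM on November 13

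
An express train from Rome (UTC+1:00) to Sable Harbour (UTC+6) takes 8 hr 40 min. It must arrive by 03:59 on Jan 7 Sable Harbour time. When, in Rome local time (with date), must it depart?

Target arrival in UTC: 03:59 − 6:00 = 21:59 on Jan 6.
Subtract 8 hours 40 minutes → departure 13:19 UTC on Jan 6.
Rome is UTC+1:00: 13:19 + 1:00 = 14:19 on Jan 6.

14:19 on Jan 6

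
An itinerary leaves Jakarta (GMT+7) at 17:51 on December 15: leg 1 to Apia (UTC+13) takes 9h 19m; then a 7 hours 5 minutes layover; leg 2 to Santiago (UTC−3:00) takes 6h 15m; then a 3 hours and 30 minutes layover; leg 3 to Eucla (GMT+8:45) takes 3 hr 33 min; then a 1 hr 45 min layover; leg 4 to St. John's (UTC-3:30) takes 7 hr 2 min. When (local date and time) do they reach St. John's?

21:50 on December 16

Convert departure to UTC: 17:51 − 7:00 = 10:51 UTC on Dec 15.
Add 9 hours and 19 minutes leg 1 → 20:10 UTC.
Add 7 hours 5 minutes layover in Apia → 03:15 UTC (Dec 16).
Add 6 hours and 15 minutes leg 2 → 09:30 UTC.
Add 3 hours and 30 minutes layover in Santiago → 13:00 UTC.
Add 3 hours 33 minutes leg 3 → 16:33 UTC.
Add 1 hour and 45 minutes layover in Eucla → 18:18 UTC.
Add 7 hours 2 minutes leg 4 → 01:20 UTC (Dec 17).
St. John's is UTC−3:30, so local arrival = 01:20 − 3:30 = 21:50 on Dec 16.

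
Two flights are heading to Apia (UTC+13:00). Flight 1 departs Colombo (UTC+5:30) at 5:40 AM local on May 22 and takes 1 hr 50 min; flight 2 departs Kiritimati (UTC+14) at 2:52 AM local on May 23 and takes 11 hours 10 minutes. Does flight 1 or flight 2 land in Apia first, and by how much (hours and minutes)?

Flight 1 in UTC: 5:40 AM − 5:30 = 12:10 AM on May 22.
+1 hour and 50 minutes → arrive 2:00 AM UTC on May 22.
Flight 2 in UTC: 2:52 AM − 14:00 = 12:52 PM on May 22.
+11 hours and 10 minutes → arrive 12:02 AM UTC on May 23.
Flight 1 lands earlier by 22 hours 2 minutes.

the first, by 22 hours 2 minutes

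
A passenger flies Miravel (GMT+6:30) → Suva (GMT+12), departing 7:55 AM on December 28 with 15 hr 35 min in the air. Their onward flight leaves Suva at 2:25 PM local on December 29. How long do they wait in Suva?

Convert departure to UTC: 7:55 AM − 6:30 = 1:25 AM UTC on Dec 28.
Add 15 hours 35 minutes flight time → 5:00 PM UTC.
Suva is UTC+12:00, so local arrival = 5:00 PM + 12:00 = 5:00 AM on Dec 29.
Layover = 2:25 PM − 5:00 AM = 9 hours 25 minutes.

9 hours 25 minutes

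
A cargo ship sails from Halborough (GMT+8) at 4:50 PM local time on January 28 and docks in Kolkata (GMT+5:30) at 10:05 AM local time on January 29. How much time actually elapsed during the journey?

Departure in UTC: 4:50 PM − 8:00 = 8:50 AM on Jan 28.
Arrival in UTC: 10:05 AM − 5:30 = 4:35 AM on Jan 29.
Elapsed = 4:35 AM − 8:50 AM (+1 day) = 19 hours 45 minutes.

19 hours 45 minutes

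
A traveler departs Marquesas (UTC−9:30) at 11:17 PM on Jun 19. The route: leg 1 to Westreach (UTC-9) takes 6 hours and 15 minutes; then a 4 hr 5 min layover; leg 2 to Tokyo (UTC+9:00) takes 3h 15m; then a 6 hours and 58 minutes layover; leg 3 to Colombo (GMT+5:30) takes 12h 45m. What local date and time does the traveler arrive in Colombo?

Convert departure to UTC: 11:17 PM + 9:30 = 8:47 AM UTC on Jun 20.
Add 6 hours and 15 minutes leg 1 → 3:02 PM UTC.
Add 4 hours and 5 minutes layover in Westreach → 7:07 PM UTC.
Add 3 hours 15 minutes leg 2 → 10:22 PM UTC.
Add 6 hours and 58 minutes layover in Tokyo → 5:20 AM UTC (Jun 21).
Add 12 hours 45 minutes leg 3 → 6:05 PM UTC.
Colombo is UTC+5:30, so local arrival = 6:05 PM + 5:30 = 11:35 PM on Jun 21.

11:35 PM on Jun 21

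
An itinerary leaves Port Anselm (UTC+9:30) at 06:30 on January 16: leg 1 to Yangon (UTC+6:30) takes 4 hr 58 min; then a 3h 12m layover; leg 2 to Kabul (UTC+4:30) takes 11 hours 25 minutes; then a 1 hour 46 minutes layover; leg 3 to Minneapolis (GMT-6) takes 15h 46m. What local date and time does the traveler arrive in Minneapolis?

04:07 on January 17

Convert departure to UTC: 06:30 − 9:30 = 21:00 UTC on Jan 15.
Add 4 hours 58 minutes leg 1 → 01:58 UTC (Jan 16).
Add 3 hours and 12 minutes layover in Yangon → 05:10 UTC.
Add 11 hours and 25 minutes leg 2 → 16:35 UTC.
Add 1 hour 46 minutes layover in Kabul → 18:21 UTC.
Add 15 hours and 46 minutes leg 3 → 10:07 UTC (Jan 17).
Minneapolis is UTC−6:00, so local arrival = 10:07 − 6:00 = 04:07 on Jan 17.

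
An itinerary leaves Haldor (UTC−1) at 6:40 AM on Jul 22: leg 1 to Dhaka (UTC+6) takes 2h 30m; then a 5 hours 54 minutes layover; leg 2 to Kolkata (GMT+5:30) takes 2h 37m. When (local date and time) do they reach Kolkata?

12:11 AM on July 23

Convert departure to UTC: 6:40 AM + 1:00 = 7:40 AM UTC on Jul 22.
Add 2 hours 30 minutes leg 1 → 10:10 AM UTC.
Add 5 hours and 54 minutes layover in Dhaka → 4:04 PM UTC.
Add 2 hours 37 minutes leg 2 → 6:41 PM UTC.
Kolkata is UTC+5:30, so local arrival = 6:41 PM + 5:30 = 12:11 AM on Jul 23.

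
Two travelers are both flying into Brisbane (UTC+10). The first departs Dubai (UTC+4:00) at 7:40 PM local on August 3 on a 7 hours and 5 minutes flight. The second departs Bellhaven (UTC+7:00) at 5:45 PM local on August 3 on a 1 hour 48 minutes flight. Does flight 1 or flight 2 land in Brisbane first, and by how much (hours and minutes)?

Flight 1 in UTC: 7:40 PM − 4:00 = 3:40 PM on Aug 3.
+7 hours 5 minutes → arrive 10:45 PM UTC on Aug 3.
Flight 2 in UTC: 5:45 PM − 7:00 = 10:45 AM on Aug 3.
+1 hour 48 minutes → arrive 12:33 PM UTC on Aug 3.
Flight 2 lands earlier by 10 hours 12 minutes.

the second, by 10 hours 12 minutes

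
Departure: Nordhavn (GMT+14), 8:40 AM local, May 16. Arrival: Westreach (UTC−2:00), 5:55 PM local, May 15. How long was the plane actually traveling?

Westreach is 16:00 behind Nordhavn.
Clock-face elapsed time (ignoring zones) is −14 hours 45 minutes.
Actual elapsed = −14 hours 45 minutes + 16:00 = 1 hour 15 minutes.

1 hour 15 minutes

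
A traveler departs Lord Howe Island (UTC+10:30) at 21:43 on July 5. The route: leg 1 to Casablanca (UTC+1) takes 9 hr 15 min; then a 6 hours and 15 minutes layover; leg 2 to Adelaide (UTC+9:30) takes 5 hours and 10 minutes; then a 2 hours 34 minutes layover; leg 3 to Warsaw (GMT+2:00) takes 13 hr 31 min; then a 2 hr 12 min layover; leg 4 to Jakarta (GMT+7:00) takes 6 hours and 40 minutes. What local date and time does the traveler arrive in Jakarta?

15:50 on July 7

Convert departure to UTC: 21:43 − 10:30 = 11:13 UTC on Jul 5.
Add 9 hours and 15 minutes leg 1 → 20:28 UTC.
Add 6 hours and 15 minutes layover in Casablanca → 02:43 UTC (Jul 6).
Add 5 hours and 10 minutes leg 2 → 07:53 UTC.
Add 2 hours and 34 minutes layover in Adelaide → 10:27 UTC.
Add 13 hours 31 minutes leg 3 → 23:58 UTC.
Add 2 hours 12 minutes layover in Warsaw → 02:10 UTC (Jul 7).
Add 6 hours 40 minutes leg 4 → 08:50 UTC.
Jakarta is UTC+7:00, so local arrival = 08:50 + 7:00 = 15:50 on Jul 7.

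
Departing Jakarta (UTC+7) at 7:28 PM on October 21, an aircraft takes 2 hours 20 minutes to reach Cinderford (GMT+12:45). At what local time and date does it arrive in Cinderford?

3:33 AM on October 22

Convert departure to UTC: 7:28 PM − 7:00 = 12:28 PM UTC on Oct 21.
Add 2 hours 20 minutes travel time → 2:48 PM UTC.
Cinderford is UTC+12:45, so local arrival = 2:48 PM + 12:45 = 3:33 AM on Oct 22.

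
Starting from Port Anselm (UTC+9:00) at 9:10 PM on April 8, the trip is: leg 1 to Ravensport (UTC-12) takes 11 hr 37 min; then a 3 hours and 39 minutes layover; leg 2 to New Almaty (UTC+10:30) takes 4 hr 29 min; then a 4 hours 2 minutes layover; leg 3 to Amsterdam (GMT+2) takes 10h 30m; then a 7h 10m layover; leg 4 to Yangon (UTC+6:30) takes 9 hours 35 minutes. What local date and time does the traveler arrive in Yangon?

9:42 PM on Apr 10

Convert departure to UTC: 9:10 PM − 9:00 = 12:10 PM UTC on Apr 8.
Add 11 hours and 37 minutes leg 1 → 11:47 PM UTC.
Add 3 hours and 39 minutes layover in Ravensport → 3:26 AM UTC (Apr 9).
Add 4 hours 29 minutes leg 2 → 7:55 AM UTC.
Add 4 hours 2 minutes layover in New Almaty → 11:57 AM UTC.
Add 10 hours and 30 minutes leg 3 → 10:27 PM UTC.
Add 7 hours and 10 minutes layover in Amsterdam → 5:37 AM UTC (Apr 10).
Add 9 hours 35 minutes leg 4 → 3:12 PM UTC.
Yangon is UTC+6:30, so local arrival = 3:12 PM + 6:30 = 9:42 PM on Apr 10.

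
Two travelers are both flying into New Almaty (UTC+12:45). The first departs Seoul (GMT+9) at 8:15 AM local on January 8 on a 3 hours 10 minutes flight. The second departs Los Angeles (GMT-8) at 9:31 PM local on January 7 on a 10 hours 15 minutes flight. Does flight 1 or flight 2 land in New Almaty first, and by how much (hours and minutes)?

Flight 1 in UTC: 8:15 AM − 9:00 = 11:15 PM on Jan 7.
+3 hours and 10 minutes → arrive 2:25 AM UTC on Jan 8.
Flight 2 in UTC: 9:31 PM + 8:00 = 5:31 AM on Jan 8.
+10 hours 15 minutes → arrive 3:46 PM UTC on Jan 8.
Flight 1 lands earlier by 13 hours 21 minutes.

the first, by 13 hours 21 minutes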